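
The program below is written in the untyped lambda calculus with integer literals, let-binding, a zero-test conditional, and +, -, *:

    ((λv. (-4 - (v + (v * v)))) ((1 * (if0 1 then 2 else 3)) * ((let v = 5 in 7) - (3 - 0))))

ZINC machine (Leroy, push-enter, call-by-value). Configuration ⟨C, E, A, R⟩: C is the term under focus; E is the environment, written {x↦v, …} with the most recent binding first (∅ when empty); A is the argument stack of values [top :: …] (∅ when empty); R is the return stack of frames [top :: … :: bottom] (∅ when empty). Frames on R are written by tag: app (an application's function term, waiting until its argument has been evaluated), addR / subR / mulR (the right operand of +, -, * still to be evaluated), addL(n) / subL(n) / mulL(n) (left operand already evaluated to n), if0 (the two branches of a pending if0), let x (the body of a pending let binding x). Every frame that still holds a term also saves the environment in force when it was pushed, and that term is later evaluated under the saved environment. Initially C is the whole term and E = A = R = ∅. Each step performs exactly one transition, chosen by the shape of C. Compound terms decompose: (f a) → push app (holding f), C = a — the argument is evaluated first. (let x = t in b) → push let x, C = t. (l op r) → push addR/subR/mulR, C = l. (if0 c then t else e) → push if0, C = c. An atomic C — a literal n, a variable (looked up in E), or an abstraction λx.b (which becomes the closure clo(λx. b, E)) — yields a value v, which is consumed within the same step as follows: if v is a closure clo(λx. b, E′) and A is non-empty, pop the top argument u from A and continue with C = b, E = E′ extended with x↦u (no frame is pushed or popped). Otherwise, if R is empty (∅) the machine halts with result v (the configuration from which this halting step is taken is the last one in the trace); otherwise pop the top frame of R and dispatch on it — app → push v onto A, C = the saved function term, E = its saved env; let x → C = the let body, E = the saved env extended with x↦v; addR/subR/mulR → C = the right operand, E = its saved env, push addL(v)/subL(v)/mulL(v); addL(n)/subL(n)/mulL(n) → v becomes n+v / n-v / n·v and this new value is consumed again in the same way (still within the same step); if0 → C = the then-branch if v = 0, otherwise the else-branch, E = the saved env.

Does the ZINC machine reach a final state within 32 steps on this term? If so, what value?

0. [C=((λv. (-4 - (v + (v * v)))) ((1 * (if0 1 then 2 else 3)) * ((let v = 5 in 7) - (3 - 0)))) | E=∅ | A=∅ | R=∅]
1. [C=((1 * (if0 1 then 2 else 3)) * ((let v = 5 in 7) - (3 - 0))) | E=∅ | A=∅ | R=[app]]
2. [C=(1 * (if0 1 then 2 else 3)) | E=∅ | A=∅ | R=[mulR :: app]]
3. [C=1 | E=∅ | A=∅ | R=[mulR :: mulR :: app]]
4. [C=(if0 1 then 2 else 3) | E=∅ | A=∅ | R=[mulL(1) :: mulR :: app]]
5. [C=1 | E=∅ | A=∅ | R=[if0 :: mulL(1) :: mulR :: app]]
6. [C=3 | E=∅ | A=∅ | R=[mulL(1) :: mulR :: app]]
7. [C=((let v = 5 in 7) - (3 - 0)) | E=∅ | A=∅ | R=[mulL(3) :: app]]
8. [C=(let v = 5 in 7) | E=∅ | A=∅ | R=[subR :: mulL(3) :: app]]
9. [C=5 | E=∅ | A=∅ | R=[let v :: subR :: mulL(3) :: app]]
10. [C=7 | E={v↦5} | A=∅ | R=[subR :: mulL(3) :: app]]
11. [C=(3 - 0) | E=∅ | A=∅ | R=[subL(7) :: mulL(3) :: app]]
12. [C=3 | E=∅ | A=∅ | R=[subR :: subL(7) :: mulL(3) :: app]]
13. [C=0 | E=∅ | A=∅ | R=[subL(3) :: subL(7) :: mulL(3) :: app]]
14. [C=(λv. (-4 - (v + (v * v)))) | E=∅ | A=[12] | R=∅]
15. [C=(-4 - (v + (v * v))) | E={v↦12} | A=∅ | R=∅]
16. [C=-4 | E={v↦12} | A=∅ | R=[subR]]
17. [C=(v + (v * v)) | E={v↦12} | A=∅ | R=[subL(-4)]]
18. [C=v | E={v↦12} | A=∅ | R=[addR :: subL(-4)]]
19. [C=(v * v) | E={v↦12} | A=∅ | R=[addL(12) :: subL(-4)]]
20. [C=v | E={v↦12} | A=∅ | R=[mulR :: addL(12) :: subL(-4)]]
21. [C=v | E={v↦12} | A=∅ | R=[mulL(12) :: addL(12) :: subL(-4)]]
→ final value -160

Answer: -160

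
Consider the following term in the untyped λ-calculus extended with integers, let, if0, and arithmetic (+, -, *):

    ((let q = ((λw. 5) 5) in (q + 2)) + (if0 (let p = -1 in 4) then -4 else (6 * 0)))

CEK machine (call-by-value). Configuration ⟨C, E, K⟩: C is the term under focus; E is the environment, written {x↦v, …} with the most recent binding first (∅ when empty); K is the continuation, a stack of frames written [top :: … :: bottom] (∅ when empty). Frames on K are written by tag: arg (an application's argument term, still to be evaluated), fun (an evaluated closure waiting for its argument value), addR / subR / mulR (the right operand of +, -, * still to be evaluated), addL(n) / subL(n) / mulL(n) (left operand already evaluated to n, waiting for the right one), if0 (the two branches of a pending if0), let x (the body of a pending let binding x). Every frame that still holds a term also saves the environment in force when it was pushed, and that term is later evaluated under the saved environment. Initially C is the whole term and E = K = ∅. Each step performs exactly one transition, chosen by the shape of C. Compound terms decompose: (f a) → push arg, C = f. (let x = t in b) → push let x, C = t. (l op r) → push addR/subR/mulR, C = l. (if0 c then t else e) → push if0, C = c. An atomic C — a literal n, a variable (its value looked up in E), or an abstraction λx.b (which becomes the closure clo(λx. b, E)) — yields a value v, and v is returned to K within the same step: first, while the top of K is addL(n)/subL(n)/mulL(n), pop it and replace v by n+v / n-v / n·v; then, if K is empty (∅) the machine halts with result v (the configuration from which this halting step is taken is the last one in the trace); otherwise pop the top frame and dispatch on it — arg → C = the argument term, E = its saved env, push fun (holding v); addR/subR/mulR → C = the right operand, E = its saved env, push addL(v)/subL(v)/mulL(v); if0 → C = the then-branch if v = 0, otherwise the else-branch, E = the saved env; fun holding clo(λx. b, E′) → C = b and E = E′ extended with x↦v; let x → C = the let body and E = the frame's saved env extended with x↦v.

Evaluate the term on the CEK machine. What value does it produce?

Answer: 7

Machine steps:
0. ⟨C=((let q = ((λw. 5) 5) in (q + 2)) + (if0 (let p = -1 in 4) then -4 else (6 * 0))); E=∅; K=∅⟩
1. ⟨C=(let q = ((λw. 5) 5) in (q + 2)); E=∅; K=[addR]⟩
2. ⟨C=((λw. 5) 5); E=∅; K=[let q :: addR]⟩
3. ⟨C=(λw. 5); E=∅; K=[arg :: let q :: addR]⟩
4. ⟨C=5; E=∅; K=[fun :: let q :: addR]⟩
5. ⟨C=5; E={w↦5}; K=[let q :: addR]⟩
6. ⟨C=(q + 2); E={q↦5}; K=[addR]⟩
7. ⟨C=q; E={q↦5}; K=[addR :: addR]⟩
8. ⟨C=2; E={q↦5}; K=[addL(5) :: addR]⟩
9. ⟨C=(if0 (let p = -1 in 4) then -4 else (6 * 0)); E=∅; K=[addL(7)]⟩
10. ⟨C=(let p = -1 in 4); E=∅; K=[if0 :: addL(7)]⟩
11. ⟨C=-1; E=∅; K=[let p :: if0 :: addL(7)]⟩
12. ⟨C=4; E={p↦-1}; K=[if0 :: addL(7)]⟩
13. ⟨C=(6 * 0); E=∅; K=[addL(7)]⟩
14. ⟨C=6; E=∅; K=[mulR :: addL(7)]⟩
15. ⟨C=0; E=∅; K=[mulL(6) :: addL(7)]⟩
→ final value 7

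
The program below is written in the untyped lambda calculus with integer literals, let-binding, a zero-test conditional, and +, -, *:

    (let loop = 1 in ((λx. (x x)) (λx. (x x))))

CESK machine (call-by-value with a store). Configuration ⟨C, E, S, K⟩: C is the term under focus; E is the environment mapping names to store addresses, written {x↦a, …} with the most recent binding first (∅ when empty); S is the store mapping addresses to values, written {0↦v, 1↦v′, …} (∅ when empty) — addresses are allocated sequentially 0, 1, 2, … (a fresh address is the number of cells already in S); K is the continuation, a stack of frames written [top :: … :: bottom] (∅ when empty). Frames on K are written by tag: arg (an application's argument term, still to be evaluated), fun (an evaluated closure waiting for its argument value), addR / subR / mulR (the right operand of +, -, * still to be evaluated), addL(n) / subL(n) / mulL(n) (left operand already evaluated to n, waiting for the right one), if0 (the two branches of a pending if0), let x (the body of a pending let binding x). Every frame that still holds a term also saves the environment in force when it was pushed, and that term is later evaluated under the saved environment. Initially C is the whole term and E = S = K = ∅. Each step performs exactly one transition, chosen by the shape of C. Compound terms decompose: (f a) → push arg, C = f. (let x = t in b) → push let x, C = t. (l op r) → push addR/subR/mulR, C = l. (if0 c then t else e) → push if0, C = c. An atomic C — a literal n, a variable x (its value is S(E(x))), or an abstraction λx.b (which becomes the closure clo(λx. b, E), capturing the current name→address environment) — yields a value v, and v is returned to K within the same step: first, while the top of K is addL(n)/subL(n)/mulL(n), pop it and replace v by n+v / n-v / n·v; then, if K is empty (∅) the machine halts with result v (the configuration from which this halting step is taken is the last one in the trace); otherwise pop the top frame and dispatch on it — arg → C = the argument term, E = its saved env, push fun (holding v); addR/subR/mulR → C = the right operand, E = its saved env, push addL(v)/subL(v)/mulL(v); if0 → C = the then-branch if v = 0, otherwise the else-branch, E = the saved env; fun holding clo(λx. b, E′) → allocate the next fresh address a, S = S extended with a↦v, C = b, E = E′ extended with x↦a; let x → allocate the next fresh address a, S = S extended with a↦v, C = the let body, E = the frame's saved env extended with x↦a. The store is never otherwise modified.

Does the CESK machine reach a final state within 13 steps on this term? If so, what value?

[0] [C=(let loop = 1 in ((λx. (x x)) (λx. (x x)))) | E=∅ | S=∅ | K=∅]
[1] [C=1 | E=∅ | S=∅ | K=[let loop]]
[2] [C=((λx. (x x)) (λx. (x x))) | E={loop↦0} | S={0↦1} | K=∅]
[3] [C=(λx. (x x)) | E={loop↦0} | S={0↦1} | K=[arg]]
[4] [C=(λx. (x x)) | E={loop↦0} | S={0↦1} | K=[fun]]
[5] [C=(x x) | E={x↦1, loop↦0} | S={0↦1, 1↦clo(λx. (x x), {loop↦0})} | K=∅]
[6] [C=x | E={x↦1, loop↦0} | S={0↦1, 1↦clo(λx. (x x), {loop↦0})} | K=[arg]]
[7] [C=x | E={x↦1, loop↦0} | S={0↦1, 1↦clo(λx. (x x), {loop↦0})} | K=[fun]]
[8] [C=(x x) | E={x↦2, loop↦0} | S={0↦1, 1↦clo(λx. (x x), {loop↦0}), 2↦clo(λx. (x x), {loop↦0})} | K=∅]
[9] [C=x | E={x↦2, loop↦0} | S={0↦1, 1↦clo(λx. (x x), {loop↦0}), 2↦clo(λx. (x x), {loop↦0})} | K=[arg]]
[10] [C=x | E={x↦2, loop↦0} | S={0↦1, 1↦clo(λx. (x x), {loop↦0}), 2↦clo(λx. (x x), {loop↦0})} | K=[fun]]
[11] [C=(x x) | E={x↦3, loop↦0} | S={0↦1, 1↦clo(λx. (x x), {loop↦0}), 2↦clo(λx. (x x), {loop↦0}), 3↦clo(λx. (x x), {loop↦0})} | K=∅]
[12] [C=x | E={x↦3, loop↦0} | S={0↦1, 1↦clo(λx. (x x), {loop↦0}), 2↦clo(λx. (x x), {loop↦0}), 3↦clo(λx. (x x), {loop↦0})} | K=[arg]]
[13] [C=x | E={x↦3, loop↦0} | S={0↦1, 1↦clo(λx. (x x), {loop↦0}), 2↦clo(λx. (x x), {loop↦0}), 3↦clo(λx. (x x), {loop↦0})} | K=[fun]]
→ 13 transitions taken and the configuration is still not final: no result within 13 steps

Answer: DIVERGES (no final state within 13 steps)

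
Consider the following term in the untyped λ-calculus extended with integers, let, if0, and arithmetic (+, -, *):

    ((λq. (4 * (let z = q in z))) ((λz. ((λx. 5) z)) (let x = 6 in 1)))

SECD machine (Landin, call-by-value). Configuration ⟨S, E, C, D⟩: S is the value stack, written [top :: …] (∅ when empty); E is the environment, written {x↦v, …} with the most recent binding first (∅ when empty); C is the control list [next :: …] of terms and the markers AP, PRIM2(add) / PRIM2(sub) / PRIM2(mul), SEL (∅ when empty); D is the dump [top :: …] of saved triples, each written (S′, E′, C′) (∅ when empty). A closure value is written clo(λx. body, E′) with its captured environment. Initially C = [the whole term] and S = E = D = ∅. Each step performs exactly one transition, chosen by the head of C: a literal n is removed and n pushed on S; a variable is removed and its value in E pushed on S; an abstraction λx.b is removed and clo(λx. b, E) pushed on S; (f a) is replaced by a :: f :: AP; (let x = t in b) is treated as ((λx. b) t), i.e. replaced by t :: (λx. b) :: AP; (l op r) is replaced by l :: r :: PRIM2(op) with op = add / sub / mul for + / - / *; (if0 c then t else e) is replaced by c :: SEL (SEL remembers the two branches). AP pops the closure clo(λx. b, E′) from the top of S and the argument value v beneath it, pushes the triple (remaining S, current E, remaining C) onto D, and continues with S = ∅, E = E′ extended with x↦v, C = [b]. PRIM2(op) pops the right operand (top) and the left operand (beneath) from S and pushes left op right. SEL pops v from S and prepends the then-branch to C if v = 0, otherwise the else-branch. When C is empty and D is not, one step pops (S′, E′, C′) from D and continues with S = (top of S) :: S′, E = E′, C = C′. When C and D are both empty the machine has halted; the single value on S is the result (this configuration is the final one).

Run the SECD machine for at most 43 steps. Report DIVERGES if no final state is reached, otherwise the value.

step 0: ⟨S=∅; E=∅; C=[((λq. (4 * (let z = q in z))) ((λz. ((λx. 5) z)) (let x = 6 in 1)))]; D=∅⟩
step 1: ⟨S=∅; E=∅; C=[((λz. ((λx. 5) z)) (let x = 6 in 1)) :: (λq. (4 * (let z = q in z))) :: AP]; D=∅⟩
step 2: ⟨S=∅; E=∅; C=[(let x = 6 in 1) :: (λz. ((λx. 5) z)) :: AP :: (λq. (4 * (let z = q in z))) :: AP]; D=∅⟩
step 3: ⟨S=∅; E=∅; C=[6 :: (λx. 1) :: AP :: (λz. ((λx. 5) z)) :: AP :: (λq. (4 * (let z = q in z))) :: AP]; D=∅⟩
step 4: ⟨S=[6]; E=∅; C=[(λx. 1) :: AP :: (λz. ((λx. 5) z)) :: AP :: (λq. (4 * (let z = q in z))) :: AP]; D=∅⟩
step 5: ⟨S=[clo(λx. 1, ∅) :: 6]; E=∅; C=[AP :: (λz. ((λx. 5) z)) :: AP :: (λq. (4 * (let z = q in z))) :: AP]; D=∅⟩
step 6: ⟨S=∅; E={x↦6}; C=[1]; D=[(∅, ∅, [(λz. ((λx. 5) z)) :: AP :: (λq. (4 * (let z = q in z))) :: AP])]⟩
step 7: ⟨S=[1]; E={x↦6}; C=∅; D=[(∅, ∅, [(λz. ((λx. 5) z)) :: AP :: (λq. (4 * (let z = q in z))) :: AP])]⟩
step 8: ⟨S=[1]; E=∅; C=[(λz. ((λx. 5) z)) :: AP :: (λq. (4 * (let z = q in z))) :: AP]; D=∅⟩
step 9: ⟨S=[clo(λz. ((λx. 5) z), ∅) :: 1]; E=∅; C=[AP :: (λq. (4 * (let z = q in z))) :: AP]; D=∅⟩
step 10: ⟨S=∅; E={z↦1}; C=[((λx. 5) z)]; D=[(∅, ∅, [(λq. (4 * (let z = q in z))) :: AP])]⟩
step 11: ⟨S=∅; E={z↦1}; C=[z :: (λx. 5) :: AP]; D=[(∅, ∅, [(λq. (4 * (let z = q in z))) :: AP])]⟩
step 12: ⟨S=[1]; E={z↦1}; C=[(λx. 5) :: AP]; D=[(∅, ∅, [(λq. (4 * (let z = q in z))) :: AP])]⟩
step 13: ⟨S=[clo(λx. 5, {z↦1}) :: 1]; E={z↦1}; C=[AP]; D=[(∅, ∅, [(λq. (4 * (let z = q in z))) :: AP])]⟩
step 14: ⟨S=∅; E={x↦1, z↦1}; C=[5]; D=[(∅, {z↦1}, ∅) :: (∅, ∅, [(λq. (4 * (let z = q in z))) :: AP])]⟩
step 15: ⟨S=[5]; E={x↦1, z↦1}; C=∅; D=[(∅, {z↦1}, ∅) :: (∅, ∅, [(λq. (4 * (let z = q in z))) :: AP])]⟩
step 16: ⟨S=[5]; E={z↦1}; C=∅; D=[(∅, ∅, [(λq. (4 * (let z = q in z))) :: AP])]⟩
step 17: ⟨S=[5]; E=∅; C=[(λq. (4 * (let z = q in z))) :: AP]; D=∅⟩
step 18: ⟨S=[clo(λq. (4 * (let z = q in z)), ∅) :: 5]; E=∅; C=[AP]; D=∅⟩
step 19: ⟨S=∅; E={q↦5}; C=[(4 * (let z = q in z))]; D=[(∅, ∅, ∅)]⟩
step 20: ⟨S=∅; E={q↦5}; C=[4 :: (let z = q in z) :: PRIM2(mul)]; D=[(∅, ∅, ∅)]⟩
step 21: ⟨S=[4]; E={q↦5}; C=[(let z = q in z) :: PRIM2(mul)]; D=[(∅, ∅, ∅)]⟩
step 22: ⟨S=[4]; E={q↦5}; C=[q :: (λz. z) :: AP :: PRIM2(mul)]; D=[(∅, ∅, ∅)]⟩
step 23: ⟨S=[5 :: 4]; E={q↦5}; C=[(λz. z) :: AP :: PRIM2(mul)]; D=[(∅, ∅, ∅)]⟩
step 24: ⟨S=[clo(λz. z, {q↦5}) :: 5 :: 4]; E={q↦5}; C=[AP :: PRIM2(mul)]; D=[(∅, ∅, ∅)]⟩
step 25: ⟨S=∅; E={z↦5, q↦5}; C=[z]; D=[([4], {q↦5}, [PRIM2(mul)]) :: (∅, ∅, ∅)]⟩
step 26: ⟨S=[5]; E={z↦5, q↦5}; C=∅; D=[([4], {q↦5}, [PRIM2(mul)]) :: (∅, ∅, ∅)]⟩
step 27: ⟨S=[5 :: 4]; E={q↦5}; C=[PRIM2(mul)]; D=[(∅, ∅, ∅)]⟩
step 28: ⟨S=[20]; E={q↦5}; C=∅; D=[(∅, ∅, ∅)]⟩
step 29: ⟨S=[20]; E=∅; C=∅; D=∅⟩
→ final value 20

Answer: 20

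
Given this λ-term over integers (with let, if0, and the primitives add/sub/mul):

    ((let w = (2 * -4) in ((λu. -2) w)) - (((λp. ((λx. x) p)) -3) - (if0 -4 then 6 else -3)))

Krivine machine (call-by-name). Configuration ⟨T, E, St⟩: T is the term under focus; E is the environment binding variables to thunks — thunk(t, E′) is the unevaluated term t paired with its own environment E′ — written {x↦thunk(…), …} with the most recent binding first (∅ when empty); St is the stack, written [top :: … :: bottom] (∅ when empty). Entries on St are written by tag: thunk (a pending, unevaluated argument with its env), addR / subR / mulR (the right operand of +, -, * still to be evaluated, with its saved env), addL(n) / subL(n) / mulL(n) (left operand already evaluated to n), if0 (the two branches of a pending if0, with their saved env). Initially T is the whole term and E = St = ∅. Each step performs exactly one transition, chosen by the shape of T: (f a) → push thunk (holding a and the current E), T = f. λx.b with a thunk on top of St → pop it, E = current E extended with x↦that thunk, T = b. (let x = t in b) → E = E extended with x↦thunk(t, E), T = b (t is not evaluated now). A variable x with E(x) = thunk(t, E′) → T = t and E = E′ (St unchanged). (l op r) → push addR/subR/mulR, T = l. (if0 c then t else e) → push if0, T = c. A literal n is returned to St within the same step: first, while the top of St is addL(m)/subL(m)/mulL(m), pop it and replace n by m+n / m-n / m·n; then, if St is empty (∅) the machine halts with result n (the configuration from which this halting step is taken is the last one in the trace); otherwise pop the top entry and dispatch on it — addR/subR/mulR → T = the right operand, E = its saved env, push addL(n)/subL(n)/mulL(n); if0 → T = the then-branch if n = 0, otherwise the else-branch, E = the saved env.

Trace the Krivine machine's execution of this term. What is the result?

Answer: -2

Machine steps:
[0] [T=((let w = (2 * -4) in ((λu. -2) w)) - (((λp. ((λx. x) p)) -3) - (if0 -4 then 6 else -3))) | E=∅ | St=∅]
[1] [T=(let w = (2 * -4) in ((λu. -2) w)) | E=∅ | St=[subR]]
[2] [T=((λu. -2) w) | E={w↦thunk((2 * -4), ∅)} | St=[subR]]
[3] [T=(λu. -2) | E={w↦thunk((2 * -4), ∅)} | St=[thunk :: subR]]
[4] [T=-2 | E={u↦thunk(w, {w↦thunk((2 * -4), ∅)}), w↦thunk((2 * -4), ∅)} | St=[subR]]
[5] [T=(((λp. ((λx. x) p)) -3) - (if0 -4 then 6 else -3)) | E=∅ | St=[subL(-2)]]
[6] [T=((λp. ((λx. x) p)) -3) | E=∅ | St=[subR :: subL(-2)]]
[7] [T=(λp. ((λx. x) p)) | E=∅ | St=[thunk :: subR :: subL(-2)]]
[8] [T=((λx. x) p) | E={p↦thunk(-3, ∅)} | St=[subR :: subL(-2)]]
[9] [T=(λx. x) | E={p↦thunk(-3, ∅)} | St=[thunk :: subR :: subL(-2)]]
[10] [T=x | E={x↦thunk(p, {p↦thunk(-3, ∅)}), p↦thunk(-3, ∅)} | St=[subR :: subL(-2)]]
[11] [T=p | E={p↦thunk(-3, ∅)} | St=[subR :: subL(-2)]]
[12] [T=-3 | E=∅ | St=[subR :: subL(-2)]]
[13] [T=(if0 -4 then 6 else -3) | E=∅ | St=[subL(-3) :: subL(-2)]]
[14] [T=-4 | E=∅ | St=[if0 :: subL(-3) :: subL(-2)]]
[15] [T=-3 | E=∅ | St=[subL(-3) :: subL(-2)]]
→ final value -2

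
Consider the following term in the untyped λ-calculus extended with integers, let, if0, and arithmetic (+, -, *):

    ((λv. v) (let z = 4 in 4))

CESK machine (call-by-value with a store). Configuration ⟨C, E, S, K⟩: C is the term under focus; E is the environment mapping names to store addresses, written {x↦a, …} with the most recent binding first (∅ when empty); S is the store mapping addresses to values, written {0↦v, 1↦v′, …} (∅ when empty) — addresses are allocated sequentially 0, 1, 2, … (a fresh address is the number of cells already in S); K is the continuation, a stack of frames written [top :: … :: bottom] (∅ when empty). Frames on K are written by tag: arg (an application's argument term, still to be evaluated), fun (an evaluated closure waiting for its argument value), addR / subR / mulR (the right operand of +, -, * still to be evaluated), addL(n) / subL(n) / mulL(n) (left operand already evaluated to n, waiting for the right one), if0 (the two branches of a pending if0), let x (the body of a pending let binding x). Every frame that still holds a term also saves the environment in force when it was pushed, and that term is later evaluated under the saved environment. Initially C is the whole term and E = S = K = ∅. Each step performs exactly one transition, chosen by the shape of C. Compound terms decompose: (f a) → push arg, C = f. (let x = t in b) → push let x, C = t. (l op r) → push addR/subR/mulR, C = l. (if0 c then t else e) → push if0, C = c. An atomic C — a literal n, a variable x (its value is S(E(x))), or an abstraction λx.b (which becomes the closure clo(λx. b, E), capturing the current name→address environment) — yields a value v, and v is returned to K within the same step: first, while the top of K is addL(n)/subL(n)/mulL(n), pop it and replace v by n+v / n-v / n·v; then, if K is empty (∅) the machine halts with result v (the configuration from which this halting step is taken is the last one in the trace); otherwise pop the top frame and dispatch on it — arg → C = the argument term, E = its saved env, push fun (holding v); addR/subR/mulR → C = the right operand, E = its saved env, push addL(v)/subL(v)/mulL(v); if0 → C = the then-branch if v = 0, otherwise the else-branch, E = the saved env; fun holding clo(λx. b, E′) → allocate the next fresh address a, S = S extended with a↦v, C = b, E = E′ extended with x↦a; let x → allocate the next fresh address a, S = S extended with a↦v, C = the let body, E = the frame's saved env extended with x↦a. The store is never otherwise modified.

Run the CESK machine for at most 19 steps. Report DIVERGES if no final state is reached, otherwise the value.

Answer: 4

Execution trace:
0. <C=((λv. v) (let z = 4 in 4)), E=∅, S=∅, K=∅>
1. <C=(λv. v), E=∅, S=∅, K=[arg]>
2. <C=(let z = 4 in 4), E=∅, S=∅, K=[fun]>
3. <C=4, E=∅, S=∅, K=[let z :: fun]>
4. <C=4, E={z↦0}, S={0↦4}, K=[fun]>
5. <C=v, E={v↦1}, S={0↦4, 1↦4}, K=∅>
→ final value 4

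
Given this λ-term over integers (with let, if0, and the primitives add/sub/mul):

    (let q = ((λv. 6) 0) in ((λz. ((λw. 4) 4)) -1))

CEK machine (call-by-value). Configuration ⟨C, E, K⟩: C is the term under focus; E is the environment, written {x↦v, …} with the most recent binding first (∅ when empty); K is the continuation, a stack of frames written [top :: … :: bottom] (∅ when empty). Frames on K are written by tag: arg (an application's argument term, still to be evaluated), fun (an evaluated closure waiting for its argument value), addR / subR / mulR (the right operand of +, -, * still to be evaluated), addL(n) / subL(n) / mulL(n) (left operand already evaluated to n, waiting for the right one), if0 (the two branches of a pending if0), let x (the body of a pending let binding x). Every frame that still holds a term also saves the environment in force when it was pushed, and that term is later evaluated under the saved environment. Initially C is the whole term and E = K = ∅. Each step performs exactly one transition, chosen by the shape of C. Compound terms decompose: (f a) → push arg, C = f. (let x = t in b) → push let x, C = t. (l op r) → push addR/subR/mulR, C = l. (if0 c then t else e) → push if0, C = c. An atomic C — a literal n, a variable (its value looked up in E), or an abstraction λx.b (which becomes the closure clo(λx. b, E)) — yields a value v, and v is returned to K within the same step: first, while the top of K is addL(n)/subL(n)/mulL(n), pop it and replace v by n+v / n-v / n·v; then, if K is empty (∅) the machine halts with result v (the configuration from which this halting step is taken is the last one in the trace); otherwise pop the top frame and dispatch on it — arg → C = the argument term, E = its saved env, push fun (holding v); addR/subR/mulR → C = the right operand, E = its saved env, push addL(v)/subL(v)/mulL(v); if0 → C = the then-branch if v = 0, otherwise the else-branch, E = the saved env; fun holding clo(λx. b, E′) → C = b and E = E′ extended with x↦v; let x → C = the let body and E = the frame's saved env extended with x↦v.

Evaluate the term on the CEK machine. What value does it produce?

0. [C=(let q = ((λv. 6) 0) in ((λz. ((λw. 4) 4)) -1)) | E=∅ | K=∅]
1. [C=((λv. 6) 0) | E=∅ | K=[let q]]
2. [C=(λv. 6) | E=∅ | K=[arg :: let q]]
3. [C=0 | E=∅ | K=[fun :: let q]]
4. [C=6 | E={v↦0} | K=[let q]]
5. [C=((λz. ((λw. 4) 4)) -1) | E={q↦6} | K=∅]
6. [C=(λz. ((λw. 4) 4)) | E={q↦6} | K=[arg]]
7. [C=-1 | E={q↦6} | K=[fun]]
8. [C=((λw. 4) 4) | E={z↦-1, q↦6} | K=∅]
9. [C=(λw. 4) | E={z↦-1, q↦6} | K=[arg]]
10. [C=4 | E={z↦-1, q↦6} | K=[fun]]
11. [C=4 | E={w↦4, z↦-1, q↦6} | K=∅]
→ final value 4

Answer: 4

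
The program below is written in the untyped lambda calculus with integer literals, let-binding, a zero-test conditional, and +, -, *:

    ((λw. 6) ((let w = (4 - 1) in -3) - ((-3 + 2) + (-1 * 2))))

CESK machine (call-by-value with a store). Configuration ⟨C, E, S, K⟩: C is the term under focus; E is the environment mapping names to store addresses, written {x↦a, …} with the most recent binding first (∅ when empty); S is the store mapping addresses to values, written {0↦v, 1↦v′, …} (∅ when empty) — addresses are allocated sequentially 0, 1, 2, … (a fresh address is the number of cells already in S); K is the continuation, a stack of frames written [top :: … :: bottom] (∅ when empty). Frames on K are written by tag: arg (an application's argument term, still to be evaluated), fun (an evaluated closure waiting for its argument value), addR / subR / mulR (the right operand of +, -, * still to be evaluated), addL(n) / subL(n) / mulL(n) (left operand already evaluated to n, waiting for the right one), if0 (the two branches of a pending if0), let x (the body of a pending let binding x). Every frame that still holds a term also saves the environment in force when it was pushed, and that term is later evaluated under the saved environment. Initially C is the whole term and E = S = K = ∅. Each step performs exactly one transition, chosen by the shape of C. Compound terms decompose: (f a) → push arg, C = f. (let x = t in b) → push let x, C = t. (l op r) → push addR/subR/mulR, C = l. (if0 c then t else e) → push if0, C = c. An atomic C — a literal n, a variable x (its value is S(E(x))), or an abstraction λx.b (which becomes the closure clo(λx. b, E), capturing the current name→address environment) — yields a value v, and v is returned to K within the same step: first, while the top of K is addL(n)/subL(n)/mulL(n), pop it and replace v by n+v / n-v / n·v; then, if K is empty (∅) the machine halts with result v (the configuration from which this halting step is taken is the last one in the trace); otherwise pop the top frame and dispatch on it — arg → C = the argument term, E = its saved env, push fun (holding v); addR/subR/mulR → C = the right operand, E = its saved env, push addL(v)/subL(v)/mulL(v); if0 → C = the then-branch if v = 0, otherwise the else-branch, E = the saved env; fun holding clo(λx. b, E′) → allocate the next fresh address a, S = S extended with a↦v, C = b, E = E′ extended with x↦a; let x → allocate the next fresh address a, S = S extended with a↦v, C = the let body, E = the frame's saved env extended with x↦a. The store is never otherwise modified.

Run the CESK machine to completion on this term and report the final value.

Answer: 6

Machine steps:
[0] [C=((λw. 6) ((let w = (4 - 1) in -3) - ((-3 + 2) + (-1 * 2)))) | E=∅ | S=∅ | K=∅]
[1] [C=(λw. 6) | E=∅ | S=∅ | K=[arg]]
[2] [C=((let w = (4 - 1) in -3) - ((-3 + 2) + (-1 * 2))) | E=∅ | S=∅ | K=[fun]]
[3] [C=(let w = (4 - 1) in -3) | E=∅ | S=∅ | K=[subR :: fun]]
[4] [C=(4 - 1) | E=∅ | S=∅ | K=[let w :: subR :: fun]]
[5] [C=4 | E=∅ | S=∅ | K=[subR :: let w :: subR :: fun]]
[6] [C=1 | E=∅ | S=∅ | K=[subL(4) :: let w :: subR :: fun]]
[7] [C=-3 | E={w↦0} | S={0↦3} | K=[subR :: fun]]
[8] [C=((-3 + 2) + (-1 * 2)) | E=∅ | S={0↦3} | K=[subL(-3) :: fun]]
[9] [C=(-3 + 2) | E=∅ | S={0↦3} | K=[addR :: subL(-3) :: fun]]
[10] [C=-3 | E=∅ | S={0↦3} | K=[addR :: addR :: subL(-3) :: fun]]
[11] [C=2 | E=∅ | S={0↦3} | K=[addL(-3) :: addR :: subL(-3) :: fun]]
[12] [C=(-1 * 2) | E=∅ | S={0↦3} | K=[addL(-1) :: subL(-3) :: fun]]
[13] [C=-1 | E=∅ | S={0↦3} | K=[mulR :: addL(-1) :: subL(-3) :: fun]]
[14] [C=2 | E=∅ | S={0↦3} | K=[mulL(-1) :: addL(-1) :: subL(-3) :: fun]]
[15] [C=6 | E={w↦1} | S={0↦3, 1↦0} | K=∅]
→ final value 6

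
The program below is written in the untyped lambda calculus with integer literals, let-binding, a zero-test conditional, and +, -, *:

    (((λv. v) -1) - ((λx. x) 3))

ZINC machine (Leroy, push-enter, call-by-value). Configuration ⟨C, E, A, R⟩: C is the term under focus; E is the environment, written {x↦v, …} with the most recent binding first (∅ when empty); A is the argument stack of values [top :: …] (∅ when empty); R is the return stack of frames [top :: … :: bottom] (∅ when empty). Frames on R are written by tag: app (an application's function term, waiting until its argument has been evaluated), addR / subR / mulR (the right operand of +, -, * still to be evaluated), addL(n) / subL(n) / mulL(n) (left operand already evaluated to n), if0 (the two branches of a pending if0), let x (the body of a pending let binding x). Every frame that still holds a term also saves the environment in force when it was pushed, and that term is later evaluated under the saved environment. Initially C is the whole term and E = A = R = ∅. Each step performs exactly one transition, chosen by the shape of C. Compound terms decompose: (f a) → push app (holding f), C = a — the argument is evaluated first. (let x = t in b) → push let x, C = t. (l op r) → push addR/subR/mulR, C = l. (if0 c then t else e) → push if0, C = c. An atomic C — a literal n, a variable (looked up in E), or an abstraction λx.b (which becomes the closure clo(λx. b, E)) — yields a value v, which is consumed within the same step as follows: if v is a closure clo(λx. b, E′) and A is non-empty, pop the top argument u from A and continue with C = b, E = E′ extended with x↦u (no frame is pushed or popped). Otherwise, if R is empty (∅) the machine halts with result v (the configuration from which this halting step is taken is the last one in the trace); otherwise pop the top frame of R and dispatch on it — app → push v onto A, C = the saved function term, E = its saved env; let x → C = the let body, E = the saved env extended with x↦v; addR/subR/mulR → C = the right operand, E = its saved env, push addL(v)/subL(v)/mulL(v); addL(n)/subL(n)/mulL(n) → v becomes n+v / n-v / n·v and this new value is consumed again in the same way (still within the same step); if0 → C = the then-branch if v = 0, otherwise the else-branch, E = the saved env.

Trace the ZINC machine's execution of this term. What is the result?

step 0: <C=(((λv. v) -1) - ((λx. x) 3)), E=∅, A=∅, R=∅>
step 1: <C=((λv. v) -1), E=∅, A=∅, R=[subR]>
step 2: <C=-1, E=∅, A=∅, R=[app :: subR]>
step 3: <C=(λv. v), E=∅, A=[-1], R=[subR]>
step 4: <C=v, E={v↦-1}, A=∅, R=[subR]>
step 5: <C=((λx. x) 3), E=∅, A=∅, R=[subL(-1)]>
step 6: <C=3, E=∅, A=∅, R=[app :: subL(-1)]>
step 7: <C=(λx. x), E=∅, A=[3], R=[subL(-1)]>
step 8: <C=x, E={x↦3}, A=∅, R=[subL(-1)]>
→ final value -4

Answer: -4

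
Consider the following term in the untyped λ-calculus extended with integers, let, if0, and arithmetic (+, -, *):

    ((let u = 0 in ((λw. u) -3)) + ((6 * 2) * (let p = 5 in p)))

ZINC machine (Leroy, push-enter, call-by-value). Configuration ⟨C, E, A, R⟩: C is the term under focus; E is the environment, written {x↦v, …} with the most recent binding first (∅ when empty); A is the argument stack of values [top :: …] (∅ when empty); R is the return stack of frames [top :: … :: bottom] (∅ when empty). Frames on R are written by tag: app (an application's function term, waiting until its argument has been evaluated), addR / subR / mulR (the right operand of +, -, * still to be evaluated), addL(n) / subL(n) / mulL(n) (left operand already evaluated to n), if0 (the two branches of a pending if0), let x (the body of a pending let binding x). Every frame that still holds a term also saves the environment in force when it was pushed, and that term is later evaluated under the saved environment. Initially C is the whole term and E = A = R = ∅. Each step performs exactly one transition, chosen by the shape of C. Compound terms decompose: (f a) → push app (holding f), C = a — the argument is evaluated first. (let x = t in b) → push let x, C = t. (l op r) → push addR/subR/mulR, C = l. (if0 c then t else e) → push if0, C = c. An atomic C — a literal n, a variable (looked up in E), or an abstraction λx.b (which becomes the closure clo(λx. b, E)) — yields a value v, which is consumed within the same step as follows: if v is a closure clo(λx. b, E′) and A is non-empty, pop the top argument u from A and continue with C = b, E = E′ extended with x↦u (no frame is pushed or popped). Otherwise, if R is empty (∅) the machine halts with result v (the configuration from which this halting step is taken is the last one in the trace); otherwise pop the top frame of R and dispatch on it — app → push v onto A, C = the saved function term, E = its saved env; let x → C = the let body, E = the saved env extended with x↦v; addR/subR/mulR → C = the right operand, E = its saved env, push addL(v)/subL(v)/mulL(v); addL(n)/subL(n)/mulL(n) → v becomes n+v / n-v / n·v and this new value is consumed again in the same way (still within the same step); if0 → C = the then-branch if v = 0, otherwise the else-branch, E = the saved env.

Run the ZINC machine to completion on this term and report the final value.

Answer: 60

Execution trace:
step 0: <C=((let u = 0 in ((λw. u) -3)) + ((6 * 2) * (let p = 5 in p))), E=∅, A=∅, R=∅>
step 1: <C=(let u = 0 in ((λw. u) -3)), E=∅, A=∅, R=[addR]>
step 2: <C=0, E=∅, A=∅, R=[let u :: addR]>
step 3: <C=((λw. u) -3), E={u↦0}, A=∅, R=[addR]>
step 4: <C=-3, E={u↦0}, A=∅, R=[app :: addR]>
step 5: <C=(λw. u), E={u↦0}, A=[-3], R=[addR]>
step 6: <C=u, E={w↦-3, u↦0}, A=∅, R=[addR]>
step 7: <C=((6 * 2) * (let p = 5 in p)), E=∅, A=∅, R=[addL(0)]>
step 8: <C=(6 * 2), E=∅, A=∅, R=[mulR :: addL(0)]>
step 9: <C=6, E=∅, A=∅, R=[mulR :: mulR :: addL(0)]>
step 10: <C=2, E=∅, A=∅, R=[mulL(6) :: mulR :: addL(0)]>
step 11: <C=(let p = 5 in p), E=∅, A=∅, R=[mulL(12) :: addL(0)]>
step 12: <C=5, E=∅, A=∅, R=[let p :: mulL(12) :: addL(0)]>
step 13: <C=p, E={p↦5}, A=∅, R=[mulL(12) :: addL(0)]>
→ final value 60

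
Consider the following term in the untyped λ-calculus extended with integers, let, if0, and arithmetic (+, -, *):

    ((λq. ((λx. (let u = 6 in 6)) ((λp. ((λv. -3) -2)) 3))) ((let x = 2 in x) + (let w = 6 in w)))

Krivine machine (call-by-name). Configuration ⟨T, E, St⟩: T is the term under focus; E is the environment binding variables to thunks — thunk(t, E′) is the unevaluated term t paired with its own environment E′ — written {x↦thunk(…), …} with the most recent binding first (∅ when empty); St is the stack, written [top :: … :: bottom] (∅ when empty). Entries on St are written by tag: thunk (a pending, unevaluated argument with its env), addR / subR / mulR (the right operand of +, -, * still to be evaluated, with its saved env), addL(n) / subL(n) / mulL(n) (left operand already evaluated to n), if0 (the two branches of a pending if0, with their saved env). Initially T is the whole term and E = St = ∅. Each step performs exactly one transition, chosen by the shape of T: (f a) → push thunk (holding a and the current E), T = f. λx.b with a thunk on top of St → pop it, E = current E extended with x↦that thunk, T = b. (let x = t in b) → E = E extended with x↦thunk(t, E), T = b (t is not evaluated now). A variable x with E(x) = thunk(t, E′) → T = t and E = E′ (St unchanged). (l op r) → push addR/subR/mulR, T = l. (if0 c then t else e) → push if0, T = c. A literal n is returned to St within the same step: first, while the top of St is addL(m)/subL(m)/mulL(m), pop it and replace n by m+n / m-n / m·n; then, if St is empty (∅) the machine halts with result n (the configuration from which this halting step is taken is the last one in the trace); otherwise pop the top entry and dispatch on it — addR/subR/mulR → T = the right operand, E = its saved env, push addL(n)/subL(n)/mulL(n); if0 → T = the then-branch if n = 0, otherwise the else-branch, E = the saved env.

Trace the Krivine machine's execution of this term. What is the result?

Answer: 6

Execution trace:
step 0: ⟨T=((λq. ((λx. (let u = 6 in 6)) ((λp. ((λv. -3) -2)) 3))) ((let x = 2 in x) + (let w = 6 in w))); E=∅; St=∅⟩
step 1: ⟨T=(λq. ((λx. (let u = 6 in 6)) ((λp. ((λv. -3) -2)) 3))); E=∅; St=[thunk]⟩
step 2: ⟨T=((λx. (let u = 6 in 6)) ((λp. ((λv. -3) -2)) 3)); E={q↦thunk(((let x = 2 in x) + (let w = 6 in w)), ∅)}; St=∅⟩
step 3: ⟨T=(λx. (let u = 6 in 6)); E={q↦thunk(((let x = 2 in x) + (let w = 6 in w)), ∅)}; St=[thunk]⟩
step 4: ⟨T=(let u = 6 in 6); E={x↦thunk(((λp. ((λv. -3) -2)) 3), {q↦thunk(((let x = 2 in x) + (let w = 6 in w)), ∅)}), q↦thunk(((let x = 2 in x) + (let w = 6 in w)), ∅)}; St=∅⟩
step 5: ⟨T=6; E={u↦thunk(6, {x↦thunk(((λp. ((λv. -3) -2)) 3), {q↦thunk(((let x = 2 in x) + (let w = 6 in w)), ∅)}), q↦thunk(((let x = 2 in x) + (let w = 6 in w)), ∅)}), x↦thunk(((λp. ((λv. -3) -2)) 3), {q↦thunk(((let x = 2 in x) + (let w = 6 in w)), ∅)}), q↦thunk(((let x = 2 in x) + (let w = 6 in w)), ∅)}; St=∅⟩
→ final value 6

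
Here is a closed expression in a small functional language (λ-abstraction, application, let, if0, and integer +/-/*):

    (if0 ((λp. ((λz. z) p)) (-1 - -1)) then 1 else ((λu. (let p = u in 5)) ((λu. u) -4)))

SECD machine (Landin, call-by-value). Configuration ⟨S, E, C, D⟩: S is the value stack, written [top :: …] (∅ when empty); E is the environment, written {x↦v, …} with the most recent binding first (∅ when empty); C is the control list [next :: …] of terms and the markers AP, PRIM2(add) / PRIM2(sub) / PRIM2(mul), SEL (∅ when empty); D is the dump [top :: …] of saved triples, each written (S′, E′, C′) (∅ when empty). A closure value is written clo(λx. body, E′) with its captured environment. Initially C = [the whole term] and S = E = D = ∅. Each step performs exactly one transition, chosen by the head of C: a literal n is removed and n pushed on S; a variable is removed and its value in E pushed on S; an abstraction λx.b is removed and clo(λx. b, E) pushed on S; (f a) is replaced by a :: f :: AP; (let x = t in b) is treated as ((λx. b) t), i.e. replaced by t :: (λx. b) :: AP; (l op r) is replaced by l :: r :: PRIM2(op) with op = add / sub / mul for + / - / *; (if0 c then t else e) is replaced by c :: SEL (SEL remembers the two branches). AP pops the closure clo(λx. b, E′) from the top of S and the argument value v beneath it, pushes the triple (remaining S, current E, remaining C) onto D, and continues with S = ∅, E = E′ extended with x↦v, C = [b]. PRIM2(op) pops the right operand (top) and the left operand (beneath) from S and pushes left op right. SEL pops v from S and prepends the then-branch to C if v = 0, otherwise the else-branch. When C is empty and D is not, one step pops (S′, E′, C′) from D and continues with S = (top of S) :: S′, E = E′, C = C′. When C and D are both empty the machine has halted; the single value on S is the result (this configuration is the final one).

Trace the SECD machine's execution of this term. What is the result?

Answer: 1

Execution trace:
t=0: [S=∅ | E=∅ | C=[(if0 ((λp. ((λz. z) p)) (-1 - -1)) then 1 else ((λu. (let p = u in 5)) ((λu. u) -4)))] | D=∅]
t=1: [S=∅ | E=∅ | C=[((λp. ((λz. z) p)) (-1 - -1)) :: SEL] | D=∅]
t=2: [S=∅ | E=∅ | C=[(-1 - -1) :: (λp. ((λz. z) p)) :: AP :: SEL] | D=∅]
t=3: [S=∅ | E=∅ | C=[-1 :: -1 :: PRIM2(sub) :: (λp. ((λz. z) p)) :: AP :: SEL] | D=∅]
t=4: [S=[-1] | E=∅ | C=[-1 :: PRIM2(sub) :: (λp. ((λz. z) p)) :: AP :: SEL] | D=∅]
t=5: [S=[-1 :: -1] | E=∅ | C=[PRIM2(sub) :: (λp. ((λz. z) p)) :: AP :: SEL] | D=∅]
t=6: [S=[0] | E=∅ | C=[(λp. ((λz. z) p)) :: AP :: SEL] | D=∅]
t=7: [S=[clo(λp. ((λz. z) p), ∅) :: 0] | E=∅ | C=[AP :: SEL] | D=∅]
t=8: [S=∅ | E={p↦0} | C=[((λz. z) p)] | D=[(∅, ∅, [SEL])]]
t=9: [S=∅ | E={p↦0} | C=[p :: (λz. z) :: AP] | D=[(∅, ∅, [SEL])]]
t=10: [S=[0] | E={p↦0} | C=[(λz. z) :: AP] | D=[(∅, ∅, [SEL])]]
t=11: [S=[clo(λz. z, {p↦0}) :: 0] | E={p↦0} | C=[AP] | D=[(∅, ∅, [SEL])]]
t=12: [S=∅ | E={z↦0, p↦0} | C=[z] | D=[(∅, {p↦0}, ∅) :: (∅, ∅, [SEL])]]
t=13: [S=[0] | E={z↦0, p↦0} | C=∅ | D=[(∅, {p↦0}, ∅) :: (∅, ∅, [SEL])]]
t=14: [S=[0] | E={p↦0} | C=∅ | D=[(∅, ∅, [SEL])]]
t=15: [S=[0] | E=∅ | C=[SEL] | D=∅]
t=16: [S=∅ | E=∅ | C=[1] | D=∅]
t=17: [S=[1] | E=∅ | C=∅ | D=∅]
→ final value 1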